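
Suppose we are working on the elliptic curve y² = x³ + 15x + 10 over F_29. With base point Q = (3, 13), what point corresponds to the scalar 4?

(26, 5)

Double-and-add on 4 = (100)₂. Start with Q = (3, 13) for the leading 1-bit.
double: tangent at (3, 13): λ = (3·3² + 15)/(2·13) ≡ 13/26. 26⁻¹ ≡ 19 (mod 29) since 26·19 = 494 ≡ 1, so λ ≡ 13·19 ≡ 15.
  x = λ² - 3 - 3 = 225 - 6 ≡ 16; y = λ·(3 - 16) - 13 ≡ 24. → (16, 24)
double: tangent at (16, 24): λ = (3·16² + 15)/(2·24) ≡ 0/19. 19⁻¹ ≡ 26 (mod 29), so λ ≡ 0·26 ≡ 0.
  x = λ² - 16 - 16 = 0 - 32 ≡ 26; y = λ·(16 - 26) - 24 ≡ 5. → (26, 5)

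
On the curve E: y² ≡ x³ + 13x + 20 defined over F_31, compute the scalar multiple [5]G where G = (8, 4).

(14, 1)

Repeated addition: build up to 5G.
2G: tangent at (8, 4): λ = (3·8² + 13)/(2·4) ≡ 19/8. 8⁻¹ ≡ 4 (mod 31), so λ ≡ 19·4 ≡ 14.
  x = λ² - 8 - 8 = 196 - 16 ≡ 25; y = λ·(8 - 25) - 4 ≡ 6. → (25, 6)
3G: (25, 6) + (8, 4). λ = (4 - 6)/(8 - 25) ≡ 29/14 mod 31. 14⁻¹ ≡ 20 (mod 31), so λ ≡ 22.
  x = λ² - 25 - 8 = 484 - 33 ≡ 17; y = λ·(25 - 17) - 6 ≡ 15. → (17, 15)
4G: (17, 15) + (8, 4). λ = (4 - 15)/(8 - 17) ≡ 20/22 mod 31. 22⁻¹ ≡ 24 (mod 31) since 22·24 = 528 ≡ 1, so λ ≡ 15.
  x = λ² - 17 - 8 = 225 - 25 ≡ 14; y = λ·(17 - 14) - 15 ≡ 30. → (14, 30)
5G: (14, 30) + (8, 4). λ = (4 - 30)/(8 - 14) ≡ 5/25 mod 31. 25⁻¹ ≡ 5 (mod 31) since 25·5 = 125 ≡ 1, so λ ≡ 25.
  x = λ² - 14 - 8 = 625 - 22 ≡ 14; y = λ·(14 - 14) - 30 ≡ 1. → (14, 1)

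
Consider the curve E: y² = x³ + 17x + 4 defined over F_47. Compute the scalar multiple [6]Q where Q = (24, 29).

Double-and-add on 6 = (110)₂. Start with Q = (24, 29) for the leading 1-bit.
double: tangent at (24, 29): λ = (3·24² + 17)/(2·29) ≡ 6/11. 11⁻¹ ≡ 30 (mod 47), so λ ≡ 6·30 ≡ 39.
  x = λ² - 24 - 24 = 1521 - 48 ≡ 16; y = λ·(24 - 16) - 29 ≡ 1. → (16, 1)
add Q: (16, 1) + (24, 29). λ = (29 - 1)/(24 - 16) ≡ 28/8 mod 47. 8⁻¹ ≡ 6 (mod 47), so λ ≡ 27.
  x = λ² - 16 - 24 = 729 - 40 ≡ 31; y = λ·(16 - 31) - 1 ≡ 17. → (31, 17)
double: tangent at (31, 17): λ = (3·31² + 17)/(2·17) ≡ 33/34. 34⁻¹ ≡ 18 (mod 47), so λ ≡ 33·18 ≡ 30.
  x = λ² - 31 - 31 = 900 - 62 ≡ 39; y = λ·(31 - 39) - 17 ≡ 25. → (39, 25)

(39, 25)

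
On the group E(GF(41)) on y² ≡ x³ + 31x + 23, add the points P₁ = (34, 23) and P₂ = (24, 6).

(15, 38)

(34, 23) + (24, 6). λ = (6 - 23)/(24 - 34) ≡ 24/31 mod 41. 31⁻¹ ≡ 4 (mod 41), so λ ≡ 14.
  x = λ² - 34 - 24 = 196 - 58 ≡ 15; y = λ·(34 - 15) - 23 ≡ 38. → (15, 38)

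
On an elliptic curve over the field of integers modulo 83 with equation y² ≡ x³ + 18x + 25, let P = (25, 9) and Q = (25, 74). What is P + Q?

The two points share x = 25 and their y-coordinates satisfy 9 + 74 ≡ 0 (mod 83), so they are inverses. Their sum is ∞.

O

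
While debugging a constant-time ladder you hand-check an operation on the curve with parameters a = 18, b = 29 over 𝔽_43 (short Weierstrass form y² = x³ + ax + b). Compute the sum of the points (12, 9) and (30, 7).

(12, 9) + (30, 7). λ = (7 - 9)/(30 - 12) ≡ 41/18 mod 43. 18⁻¹ ≡ 12 (mod 43) since 18·12 = 216 ≡ 1, so λ ≡ 19.
  x = λ² - 12 - 30 = 361 - 42 ≡ 18; y = λ·(12 - 18) - 9 ≡ 6. → (18, 6)

(18, 6)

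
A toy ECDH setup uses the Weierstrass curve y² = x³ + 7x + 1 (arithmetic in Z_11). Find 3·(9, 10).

O

Write Q = (9, 10).
Repeated addition: build up to 3Q.
2Q: tangent at (9, 10): λ = (3·9² + 7)/(2·10) ≡ 8/9. 9⁻¹ ≡ 5 (mod 11) since 9·5 = 45 ≡ 1, so λ ≡ 8·5 ≡ 7.
  x = λ² - 9 - 9 = 49 - 18 ≡ 9; y = λ·(9 - 9) - 10 ≡ 1. → (9, 1)
3Q: (9, 1) + (9, 10): same x and y₁ ≡ -y₂, so the sum is 𝒪.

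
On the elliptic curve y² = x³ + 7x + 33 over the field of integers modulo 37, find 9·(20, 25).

Write G = (20, 25).
Repeated addition: build up to 9G.
2G: tangent at (20, 25): λ = (3·20² + 7)/(2·25) ≡ 23/13. 13⁻¹ ≡ 20 (mod 37), so λ ≡ 23·20 ≡ 16.
  x = λ² - 20 - 20 = 256 - 40 ≡ 31; y = λ·(20 - 31) - 25 ≡ 21. → (31, 21)
3G: (31, 21) + (20, 25). λ = (25 - 21)/(20 - 31) ≡ 4/26 mod 37. 26⁻¹ ≡ 10 (mod 37) since 26·10 = 260 ≡ 1, so λ ≡ 3.
  x = λ² - 31 - 20 = 9 - 51 ≡ 32; y = λ·(31 - 32) - 21 ≡ 13. → (32, 13)
4G: (32, 13) + (20, 25). λ = (25 - 13)/(20 - 32) ≡ 12/25 mod 37. 25⁻¹ ≡ 3 (mod 37), so λ ≡ 36.
  x = λ² - 32 - 20 = 1296 - 52 ≡ 23; y = λ·(32 - 23) - 13 ≡ 15. → (23, 15)
5G: (23, 15) + (20, 25). λ = (25 - 15)/(20 - 23) ≡ 10/34 mod 37. 34⁻¹ ≡ 12 (mod 37) since 34·12 = 408 ≡ 1, so λ ≡ 9.
  x = λ² - 23 - 20 = 81 - 43 ≡ 1; y = λ·(23 - 1) - 15 ≡ 35. → (1, 35)
6G: (1, 35) + (20, 25). λ = (25 - 35)/(20 - 1) ≡ 27/19 mod 37. 19⁻¹ ≡ 2 (mod 37), so λ ≡ 17.
  x = λ² - 1 - 20 = 289 - 21 ≡ 9; y = λ·(1 - 9) - 35 ≡ 14. → (9, 14)
7G: (9, 14) + (20, 25). λ = (25 - 14)/(20 - 9) ≡ 11/11 mod 37. 11⁻¹ ≡ 27 (mod 37) since 11·27 = 297 ≡ 1, so λ ≡ 1.
  x = λ² - 9 - 20 = 1 - 29 ≡ 9; y = λ·(9 - 9) - 14 ≡ 23. → (9, 23)
8G: (9, 23) + (20, 25). λ = (25 - 23)/(20 - 9) ≡ 2/11 mod 37. 11⁻¹ ≡ 27 (mod 37) since 11·27 = 297 ≡ 1, so λ ≡ 17.
  x = λ² - 9 - 20 = 289 - 29 ≡ 1; y = λ·(9 - 1) - 23 ≡ 2. → (1, 2)
9G: (1, 2) + (20, 25). λ = (25 - 2)/(20 - 1) ≡ 23/19 mod 37. 19⁻¹ ≡ 2 (mod 37) since 19·2 = 38 ≡ 1, so λ ≡ 9.
  x = λ² - 1 - 20 = 81 - 21 ≡ 23; y = λ·(1 - 23) - 2 ≡ 22. → (23, 22)

(23, 22)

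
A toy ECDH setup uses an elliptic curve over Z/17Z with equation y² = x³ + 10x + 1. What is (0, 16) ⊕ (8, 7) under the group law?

(0, 16) + (8, 7). λ = (7 - 16)/(8 - 0) ≡ 8/8 mod 17. 8⁻¹ ≡ 15 (mod 17) since 8·15 = 120 ≡ 1, so λ ≡ 1.
  x = λ² - 0 - 8 = 1 - 8 ≡ 10; y = λ·(0 - 10) - 16 ≡ 8. → (10, 8)

(10, 8)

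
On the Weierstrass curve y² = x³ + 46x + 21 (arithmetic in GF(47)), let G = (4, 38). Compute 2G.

(39, 9)

tangent at (4, 38): λ = (3·4² + 46)/(2·38) ≡ 0/29. 29⁻¹ ≡ 13 (mod 47), so λ ≡ 0·13 ≡ 0.
  x = λ² - 4 - 4 = 0 - 8 ≡ 39; y = λ·(4 - 39) - 38 ≡ 9. → (39, 9)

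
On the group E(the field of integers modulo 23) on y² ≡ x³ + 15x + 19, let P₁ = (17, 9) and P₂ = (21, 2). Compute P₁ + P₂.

(17, 9) + (21, 2). λ = (2 - 9)/(21 - 17) ≡ 16/4 mod 23. 4⁻¹ ≡ 6 (mod 23) since 4·6 = 24 ≡ 1, so λ ≡ 4.
  x = λ² - 17 - 21 = 16 - 38 ≡ 1; y = λ·(17 - 1) - 9 ≡ 9. → (1, 9)

(1, 9)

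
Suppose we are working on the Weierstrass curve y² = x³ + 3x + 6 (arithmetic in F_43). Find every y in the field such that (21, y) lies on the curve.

x³ + 3x + 6 = 9330 ≡ 42 (mod 43).
42 is a non-residue mod 43; no y exists.

none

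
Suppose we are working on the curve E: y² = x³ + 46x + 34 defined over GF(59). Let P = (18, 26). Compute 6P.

Double-and-add on 6 = (110)₂. Start with P = (18, 26) for the leading 1-bit.
double: tangent at (18, 26): λ = (3·18² + 46)/(2·26) ≡ 15/52. 52⁻¹ ≡ 42 (mod 59), so λ ≡ 15·42 ≡ 40.
  x = λ² - 18 - 18 = 1600 - 36 ≡ 30; y = λ·(18 - 30) - 26 ≡ 25. → (30, 25)
add P: (30, 25) + (18, 26). λ = (26 - 25)/(18 - 30) ≡ 1/47 mod 59. 47⁻¹ ≡ 54 (mod 59), so λ ≡ 54.
  x = λ² - 30 - 18 = 2916 - 48 ≡ 36; y = λ·(30 - 36) - 25 ≡ 5. → (36, 5)
double: tangent at (36, 5): λ = (3·36² + 46)/(2·5) ≡ 40/10. 10⁻¹ ≡ 6 (mod 59), so λ ≡ 40·6 ≡ 4.
  x = λ² - 36 - 36 = 16 - 72 ≡ 3; y = λ·(36 - 3) - 5 ≡ 9. → (3, 9)

(3, 9)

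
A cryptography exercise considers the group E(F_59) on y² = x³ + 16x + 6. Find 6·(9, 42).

Write G = (9, 42).
Double-and-add on 6 = (110)₂. Start with G = (9, 42) for the leading 1-bit.
double: tangent at (9, 42): λ = (3·9² + 16)/(2·42) ≡ 23/25. 25⁻¹ ≡ 26 (mod 59), so λ ≡ 23·26 ≡ 8.
  x = λ² - 9 - 9 = 64 - 18 ≡ 46; y = λ·(9 - 46) - 42 ≡ 16. → (46, 16)
add G: (46, 16) + (9, 42). λ = (42 - 16)/(9 - 46) ≡ 26/22 mod 59. 22⁻¹ ≡ 51 (mod 59), so λ ≡ 28.
  x = λ² - 46 - 9 = 784 - 55 ≡ 21; y = λ·(46 - 21) - 16 ≡ 35. → (21, 35)
double: tangent at (21, 35): λ = (3·21² + 16)/(2·35) ≡ 41/11. 11⁻¹ ≡ 43 (mod 59), so λ ≡ 41·43 ≡ 52.
  x = λ² - 21 - 21 = 2704 - 42 ≡ 7; y = λ·(21 - 7) - 35 ≡ 44. → (7, 44)

(7, 44)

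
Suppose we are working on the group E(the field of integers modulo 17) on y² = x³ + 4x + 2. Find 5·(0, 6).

Write G = (0, 6).
Repeated addition: build up to 5G.
2G: tangent at (0, 6): λ = (3·0² + 4)/(2·6) ≡ 4/12. 12⁻¹ ≡ 10 (mod 17), so λ ≡ 4·10 ≡ 6.
  x = λ² - 0 - 0 = 36 - 0 ≡ 2; y = λ·(0 - 2) - 6 ≡ 16. → (2, 16)
3G: (2, 16) + (0, 6). λ = (6 - 16)/(0 - 2) ≡ 7/15 mod 17. 15⁻¹ ≡ 8 (mod 17) since 15·8 = 120 ≡ 1, so λ ≡ 5.
  x = λ² - 2 - 0 = 25 - 2 ≡ 6; y = λ·(2 - 6) - 16 ≡ 15. → (6, 15)
4G: (6, 15) + (0, 6). λ = (6 - 15)/(0 - 6) ≡ 8/11 mod 17. 11⁻¹ ≡ 14 (mod 17), so λ ≡ 10.
  x = λ² - 6 - 0 = 100 - 6 ≡ 9; y = λ·(6 - 9) - 15 ≡ 6. → (9, 6)
5G: (9, 6) + (0, 6). λ = (6 - 6)/(0 - 9) ≡ 0/8 mod 17. 8⁻¹ ≡ 15 (mod 17), so λ ≡ 0.
  x = λ² - 9 - 0 = 0 - 9 ≡ 8; y = λ·(9 - 8) - 6 ≡ 11. → (8, 11)

(8, 11)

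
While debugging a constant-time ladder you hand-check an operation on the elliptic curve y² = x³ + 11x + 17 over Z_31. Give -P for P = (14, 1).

(14, 30)

-(14, 1) = (14, -1 mod 31) = (14, 30).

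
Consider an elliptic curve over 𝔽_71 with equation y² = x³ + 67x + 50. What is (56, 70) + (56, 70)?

tangent at (56, 70): λ = (3·56² + 67)/(2·70) ≡ 32/69. 69⁻¹ ≡ 35 (mod 71) since 69·35 = 2415 ≡ 1, so λ ≡ 32·35 ≡ 55.
  x = λ² - 56 - 56 = 3025 - 112 ≡ 2; y = λ·(56 - 2) - 70 ≡ 60. → (2, 60)

(2, 60)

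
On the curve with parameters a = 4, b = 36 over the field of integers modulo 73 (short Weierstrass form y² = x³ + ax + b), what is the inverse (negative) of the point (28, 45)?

-(28, 45) = (28, -45 mod 73) = (28, 28).

(28, 28)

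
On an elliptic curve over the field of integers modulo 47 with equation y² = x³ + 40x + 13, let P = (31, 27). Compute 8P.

Repeated addition: build up to 8P.
2P: tangent at (31, 27): λ = (3·31² + 40)/(2·27) ≡ 9/7. 7⁻¹ ≡ 27 (mod 47) since 7·27 = 189 ≡ 1, so λ ≡ 9·27 ≡ 8.
  x = λ² - 31 - 31 = 64 - 62 ≡ 2; y = λ·(31 - 2) - 27 ≡ 17. → (2, 17)
3P: (2, 17) + (31, 27). λ = (27 - 17)/(31 - 2) ≡ 10/29 mod 47. 29⁻¹ ≡ 13 (mod 47), so λ ≡ 36.
  x = λ² - 2 - 31 = 1296 - 33 ≡ 41; y = λ·(2 - 41) - 17 ≡ 36. → (41, 36)
4P: (41, 36) + (31, 27). λ = (27 - 36)/(31 - 41) ≡ 38/37 mod 47. 37⁻¹ ≡ 14 (mod 47), so λ ≡ 15.
  x = λ² - 41 - 31 = 225 - 72 ≡ 12; y = λ·(41 - 12) - 36 ≡ 23. → (12, 23)
5P: (12, 23) + (31, 27). λ = (27 - 23)/(31 - 12) ≡ 4/19 mod 47. 19⁻¹ ≡ 5 (mod 47), so λ ≡ 20.
  x = λ² - 12 - 31 = 400 - 43 ≡ 28; y = λ·(12 - 28) - 23 ≡ 33. → (28, 33)
6P: (28, 33) + (31, 27). λ = (27 - 33)/(31 - 28) ≡ 41/3 mod 47. 3⁻¹ ≡ 16 (mod 47), so λ ≡ 45.
  x = λ² - 28 - 31 = 2025 - 59 ≡ 39; y = λ·(28 - 39) - 33 ≡ 36. → (39, 36)
7P: (39, 36) + (31, 27). λ = (27 - 36)/(31 - 39) ≡ 38/39 mod 47. 39⁻¹ ≡ 41 (mod 47), so λ ≡ 7.
  x = λ² - 39 - 31 = 49 - 70 ≡ 26; y = λ·(39 - 26) - 36 ≡ 8. → (26, 8)
8P: (26, 8) + (31, 27). λ = (27 - 8)/(31 - 26) ≡ 19/5 mod 47. 5⁻¹ ≡ 19 (mod 47), so λ ≡ 32.
  x = λ² - 26 - 31 = 1024 - 57 ≡ 27; y = λ·(26 - 27) - 8 ≡ 7. → (27, 7)

(27, 7)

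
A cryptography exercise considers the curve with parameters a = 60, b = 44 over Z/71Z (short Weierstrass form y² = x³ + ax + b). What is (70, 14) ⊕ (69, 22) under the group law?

(70, 14) + (69, 22). λ = (22 - 14)/(69 - 70) ≡ 8/70 mod 71. 70⁻¹ ≡ 70 (mod 71) since 70·70 = 4900 ≡ 1, so λ ≡ 63.
  x = λ² - 70 - 69 = 3969 - 139 ≡ 67; y = λ·(70 - 67) - 14 ≡ 33. → (67, 33)

(67, 33)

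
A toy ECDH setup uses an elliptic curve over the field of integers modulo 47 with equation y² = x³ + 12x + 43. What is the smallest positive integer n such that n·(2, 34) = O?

8

2P: tangent at (2, 34): λ = (3·2² + 12)/(2·34) ≡ 24/21. 21⁻¹ ≡ 9 (mod 47), so λ ≡ 24·9 ≡ 28.
  x = λ² - 2 - 2 = 784 - 4 ≡ 28; y = λ·(2 - 28) - 34 ≡ 37. → (28, 37)
3P: (28, 37) + (2, 34). λ = (34 - 37)/(2 - 28) ≡ 44/21 mod 47. 21⁻¹ ≡ 9 (mod 47), so λ ≡ 20.
  x = λ² - 28 - 2 = 400 - 30 ≡ 41; y = λ·(28 - 41) - 37 ≡ 32. → (41, 32)
4P: (41, 32) + (2, 34). λ = (34 - 32)/(2 - 41) ≡ 2/8 mod 47. 8⁻¹ ≡ 6 (mod 47), so λ ≡ 12.
  x = λ² - 41 - 2 = 144 - 43 ≡ 7; y = λ·(41 - 7) - 32 ≡ 0. → (7, 0)
5P: (7, 0) + (2, 34). λ = (34 - 0)/(2 - 7) ≡ 34/42 mod 47. 42⁻¹ ≡ 28 (mod 47), so λ ≡ 12.
  x = λ² - 7 - 2 = 144 - 9 ≡ 41; y = λ·(7 - 41) - 0 ≡ 15. → (41, 15)
6P: (41, 15) + (2, 34). λ = (34 - 15)/(2 - 41) ≡ 19/8 mod 47. 8⁻¹ ≡ 6 (mod 47), so λ ≡ 20.
  x = λ² - 41 - 2 = 400 - 43 ≡ 28; y = λ·(41 - 28) - 15 ≡ 10. → (28, 10)
7P: (28, 10) + (2, 34). λ = (34 - 10)/(2 - 28) ≡ 24/21 mod 47. 21⁻¹ ≡ 9 (mod 47), so λ ≡ 28.
  x = λ² - 28 - 2 = 784 - 30 ≡ 2; y = λ·(28 - 2) - 10 ≡ 13. → (2, 13)
8P: (2, 13) + (2, 34): same x and y₁ ≡ -y₂, so the sum is O.
8P = O, so the order is 8.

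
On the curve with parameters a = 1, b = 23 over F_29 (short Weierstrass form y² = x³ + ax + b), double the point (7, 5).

(9, 6)

tangent at (7, 5): λ = (3·7² + 1)/(2·5) ≡ 3/10. 10⁻¹ ≡ 3 (mod 29), so λ ≡ 3·3 ≡ 9.
  x = λ² - 7 - 7 = 81 - 14 ≡ 9; y = λ·(7 - 9) - 5 ≡ 6. → (9, 6)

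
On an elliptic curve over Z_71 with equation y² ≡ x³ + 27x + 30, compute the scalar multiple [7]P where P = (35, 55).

Double-and-add on 7 = (111)₂. Start with P = (35, 55) for the leading 1-bit.
double: tangent at (35, 55): λ = (3·35² + 27)/(2·55) ≡ 10/39. 39⁻¹ ≡ 51 (mod 71), so λ ≡ 10·51 ≡ 13.
  x = λ² - 35 - 35 = 169 - 70 ≡ 28; y = λ·(35 - 28) - 55 ≡ 36. → (28, 36)
add P: (28, 36) + (35, 55). λ = (55 - 36)/(35 - 28) ≡ 19/7 mod 71. 7⁻¹ ≡ 61 (mod 71), so λ ≡ 23.
  x = λ² - 28 - 35 = 529 - 63 ≡ 40; y = λ·(28 - 40) - 36 ≡ 43. → (40, 43)
double: tangent at (40, 43): λ = (3·40² + 27)/(2·43) ≡ 70/15. 15⁻¹ ≡ 19 (mod 71), so λ ≡ 70·19 ≡ 52.
  x = λ² - 40 - 40 = 2704 - 80 ≡ 68; y = λ·(40 - 68) - 43 ≡ 63. → (68, 63)
add P: (68, 63) + (35, 55). λ = (55 - 63)/(35 - 68) ≡ 63/38 mod 71. 38⁻¹ ≡ 43 (mod 71), so λ ≡ 11.
  x = λ² - 68 - 35 = 121 - 103 ≡ 18; y = λ·(68 - 18) - 63 ≡ 61. → (18, 61)

(18, 61)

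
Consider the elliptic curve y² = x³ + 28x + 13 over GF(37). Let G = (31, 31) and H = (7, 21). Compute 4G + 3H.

First 4G:
Repeated addition: build up to 4G.
2G: tangent at (31, 31): λ = (3·31² + 28)/(2·31) ≡ 25/25. 25⁻¹ ≡ 3 (mod 37), so λ ≡ 25·3 ≡ 1.
  x = λ² - 31 - 31 = 1 - 62 ≡ 13; y = λ·(31 - 13) - 31 ≡ 24. → (13, 24)
3G: (13, 24) + (31, 31). λ = (31 - 24)/(31 - 13) ≡ 7/18 mod 37. 18⁻¹ ≡ 35 (mod 37) since 18·35 = 630 ≡ 1, so λ ≡ 23.
  x = λ² - 13 - 31 = 529 - 44 ≡ 4; y = λ·(13 - 4) - 24 ≡ 35. → (4, 35)
4G: (4, 35) + (31, 31). λ = (31 - 35)/(31 - 4) ≡ 33/27 mod 37. 27⁻¹ ≡ 11 (mod 37), so λ ≡ 30.
  x = λ² - 4 - 31 = 900 - 35 ≡ 14; y = λ·(4 - 14) - 35 ≡ 35. → (14, 35)
4G = (14, 35).
Next 3H:
Repeated addition: build up to 3H.
2H: tangent at (7, 21): λ = (3·7² + 28)/(2·21) ≡ 27/5. 5⁻¹ ≡ 15 (mod 37), so λ ≡ 27·15 ≡ 35.
  x = λ² - 7 - 7 = 1225 - 14 ≡ 27; y = λ·(7 - 27) - 21 ≡ 19. → (27, 19)
3H: (27, 19) + (7, 21). λ = (21 - 19)/(7 - 27) ≡ 2/17 mod 37. 17⁻¹ ≡ 24 (mod 37), so λ ≡ 11.
  x = λ² - 27 - 7 = 121 - 34 ≡ 13; y = λ·(27 - 13) - 19 ≡ 24. → (13, 24)
3H = (13, 24).
Finally 4G + 3H:
(14, 35) + (13, 24). λ = (24 - 35)/(13 - 14) ≡ 26/36 mod 37. 36⁻¹ ≡ 36 (mod 37), so λ ≡ 11.
  x = λ² - 14 - 13 = 121 - 27 ≡ 20; y = λ·(14 - 20) - 35 ≡ 10. → (20, 10)

(20, 10)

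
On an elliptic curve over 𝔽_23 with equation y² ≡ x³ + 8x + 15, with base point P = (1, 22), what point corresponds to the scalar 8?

(8, 4)

Repeated addition: build up to 8P.
2P: tangent at (1, 22): λ = (3·1² + 8)/(2·22) ≡ 11/21. 21⁻¹ ≡ 11 (mod 23) since 21·11 = 231 ≡ 1, so λ ≡ 11·11 ≡ 6.
  x = λ² - 1 - 1 = 36 - 2 ≡ 11; y = λ·(1 - 11) - 22 ≡ 10. → (11, 10)
3P: (11, 10) + (1, 22). λ = (22 - 10)/(1 - 11) ≡ 12/13 mod 23. 13⁻¹ ≡ 16 (mod 23), so λ ≡ 8.
  x = λ² - 11 - 1 = 64 - 12 ≡ 6; y = λ·(11 - 6) - 10 ≡ 7. → (6, 7)
4P: (6, 7) + (1, 22). λ = (22 - 7)/(1 - 6) ≡ 15/18 mod 23. 18⁻¹ ≡ 9 (mod 23) since 18·9 = 162 ≡ 1, so λ ≡ 20.
  x = λ² - 6 - 1 = 400 - 7 ≡ 2; y = λ·(6 - 2) - 7 ≡ 4. → (2, 4)
5P: (2, 4) + (1, 22). λ = (22 - 4)/(1 - 2) ≡ 18/22 mod 23. 22⁻¹ ≡ 22 (mod 23) since 22·22 = 484 ≡ 1, so λ ≡ 5.
  x = λ² - 2 - 1 = 25 - 3 ≡ 22; y = λ·(2 - 22) - 4 ≡ 11. → (22, 11)
6P: (22, 11) + (1, 22). λ = (22 - 11)/(1 - 22) ≡ 11/2 mod 23. 2⁻¹ ≡ 12 (mod 23), so λ ≡ 17.
  x = λ² - 22 - 1 = 289 - 23 ≡ 13; y = λ·(22 - 13) - 11 ≡ 4. → (13, 4)
7P: (13, 4) + (1, 22). λ = (22 - 4)/(1 - 13) ≡ 18/11 mod 23. 11⁻¹ ≡ 21 (mod 23) since 11·21 = 231 ≡ 1, so λ ≡ 10.
  x = λ² - 13 - 1 = 100 - 14 ≡ 17; y = λ·(13 - 17) - 4 ≡ 2. → (17, 2)
8P: (17, 2) + (1, 22). λ = (22 - 2)/(1 - 17) ≡ 20/7 mod 23. 7⁻¹ ≡ 10 (mod 23) since 7·10 = 70 ≡ 1, so λ ≡ 16.
  x = λ² - 17 - 1 = 256 - 18 ≡ 8; y = λ·(17 - 8) - 2 ≡ 4. → (8, 4)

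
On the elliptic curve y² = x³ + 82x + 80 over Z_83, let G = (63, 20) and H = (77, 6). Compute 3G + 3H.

(45, 21)

First 3G:
Repeated addition: build up to 3G.
2G: tangent at (63, 20): λ = (3·63² + 82)/(2·20) ≡ 37/40. 40⁻¹ ≡ 27 (mod 83), so λ ≡ 37·27 ≡ 3.
  x = λ² - 63 - 63 = 9 - 126 ≡ 49; y = λ·(63 - 49) - 20 ≡ 22. → (49, 22)
3G: (49, 22) + (63, 20). λ = (20 - 22)/(63 - 49) ≡ 81/14 mod 83. 14⁻¹ ≡ 6 (mod 83), so λ ≡ 71.
  x = λ² - 49 - 63 = 5041 - 112 ≡ 32; y = λ·(49 - 32) - 22 ≡ 23. → (32, 23)
3G = (32, 23).
Next 3H:
Repeated addition: build up to 3H.
2H: tangent at (77, 6): λ = (3·77² + 82)/(2·6) ≡ 24/12. 12⁻¹ ≡ 7 (mod 83) since 12·7 = 84 ≡ 1, so λ ≡ 24·7 ≡ 2.
  x = λ² - 77 - 77 = 4 - 154 ≡ 16; y = λ·(77 - 16) - 6 ≡ 33. → (16, 33)
3H: (16, 33) + (77, 6). λ = (6 - 33)/(77 - 16) ≡ 56/61 mod 83. 61⁻¹ ≡ 49 (mod 83), so λ ≡ 5.
  x = λ² - 16 - 77 = 25 - 93 ≡ 15; y = λ·(16 - 15) - 33 ≡ 55. → (15, 55)
3H = (15, 55).
Finally 3G + 3H:
(32, 23) + (15, 55). λ = (55 - 23)/(15 - 32) ≡ 32/66 mod 83. 66⁻¹ ≡ 39 (mod 83) since 66·39 = 2574 ≡ 1, so λ ≡ 3.
  x = λ² - 32 - 15 = 9 - 47 ≡ 45; y = λ·(32 - 45) - 23 ≡ 21. → (45, 21)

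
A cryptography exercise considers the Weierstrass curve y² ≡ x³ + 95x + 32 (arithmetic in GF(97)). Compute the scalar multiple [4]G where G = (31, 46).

Repeated addition: build up to 4G.
2G: tangent at (31, 46): λ = (3·31² + 95)/(2·46) ≡ 68/92. 92⁻¹ ≡ 58 (mod 97) since 92·58 = 5336 ≡ 1, so λ ≡ 68·58 ≡ 64.
  x = λ² - 31 - 31 = 4096 - 62 ≡ 57; y = λ·(31 - 57) - 46 ≡ 36. → (57, 36)
3G: (57, 36) + (31, 46). λ = (46 - 36)/(31 - 57) ≡ 10/71 mod 97. 71⁻¹ ≡ 41 (mod 97), so λ ≡ 22.
  x = λ² - 57 - 31 = 484 - 88 ≡ 8; y = λ·(57 - 8) - 36 ≡ 72. → (8, 72)
4G: (8, 72) + (31, 46). λ = (46 - 72)/(31 - 8) ≡ 71/23 mod 97. 23⁻¹ ≡ 38 (mod 97), so λ ≡ 79.
  x = λ² - 8 - 31 = 6241 - 39 ≡ 91; y = λ·(8 - 91) - 72 ≡ 64. → (91, 64)

(91, 64)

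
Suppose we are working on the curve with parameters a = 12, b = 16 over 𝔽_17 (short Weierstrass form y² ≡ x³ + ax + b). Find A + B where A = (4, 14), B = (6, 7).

(4, 14) + (6, 7). λ = (7 - 14)/(6 - 4) ≡ 10/2 mod 17. 2⁻¹ ≡ 9 (mod 17), so λ ≡ 5.
  x = λ² - 4 - 6 = 25 - 10 ≡ 15; y = λ·(4 - 15) - 14 ≡ 16. → (15, 16)

(15, 16)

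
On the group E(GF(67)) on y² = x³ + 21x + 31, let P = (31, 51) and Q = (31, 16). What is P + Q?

The two points share x = 31 and their y-coordinates satisfy 51 + 16 ≡ 0 (mod 67), so they are inverses. Their sum is O.

O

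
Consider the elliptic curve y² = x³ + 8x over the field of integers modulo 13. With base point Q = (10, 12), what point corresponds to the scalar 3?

Repeated addition: build up to 3Q.
2Q: tangent at (10, 12): λ = (3·10² + 8)/(2·12) ≡ 9/11. 11⁻¹ ≡ 6 (mod 13), so λ ≡ 9·6 ≡ 2.
  x = λ² - 10 - 10 = 4 - 20 ≡ 10; y = λ·(10 - 10) - 12 ≡ 1. → (10, 1)
3Q: (10, 1) + (10, 12): same x and y₁ ≡ -y₂, so the sum is O.

O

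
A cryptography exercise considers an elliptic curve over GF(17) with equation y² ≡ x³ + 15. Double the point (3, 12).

tangent at (3, 12): λ = (3·3² + 0)/(2·12) ≡ 10/7. 7⁻¹ ≡ 5 (mod 17) since 7·5 = 35 ≡ 1, so λ ≡ 10·5 ≡ 16.
  x = λ² - 3 - 3 = 256 - 6 ≡ 12; y = λ·(3 - 12) - 12 ≡ 14. → (12, 14)

(12, 14)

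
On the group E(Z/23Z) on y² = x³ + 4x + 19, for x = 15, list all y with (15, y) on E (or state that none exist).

x³ + 4x + 19 = 3454 ≡ 4 (mod 23).
Square roots of 4 mod 23: 2 and 21 (since 2² = 4 ≡ 4).

2, 21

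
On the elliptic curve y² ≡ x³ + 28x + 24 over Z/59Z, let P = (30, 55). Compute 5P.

Repeated addition: build up to 5P.
2P: tangent at (30, 55): λ = (3·30² + 28)/(2·55) ≡ 14/51. 51⁻¹ ≡ 22 (mod 59), so λ ≡ 14·22 ≡ 13.
  x = λ² - 30 - 30 = 169 - 60 ≡ 50; y = λ·(30 - 50) - 55 ≡ 39. → (50, 39)
3P: (50, 39) + (30, 55). λ = (55 - 39)/(30 - 50) ≡ 16/39 mod 59. 39⁻¹ ≡ 56 (mod 59), so λ ≡ 11.
  x = λ² - 50 - 30 = 121 - 80 ≡ 41; y = λ·(50 - 41) - 39 ≡ 1. → (41, 1)
4P: (41, 1) + (30, 55). λ = (55 - 1)/(30 - 41) ≡ 54/48 mod 59. 48⁻¹ ≡ 16 (mod 59) since 48·16 = 768 ≡ 1, so λ ≡ 38.
  x = λ² - 41 - 30 = 1444 - 71 ≡ 16; y = λ·(41 - 16) - 1 ≡ 5. → (16, 5)
5P: (16, 5) + (30, 55). λ = (55 - 5)/(30 - 16) ≡ 50/14 mod 59. 14⁻¹ ≡ 38 (mod 59), so λ ≡ 12.
  x = λ² - 16 - 30 = 144 - 46 ≡ 39; y = λ·(16 - 39) - 5 ≡ 14. → (39, 14)

(39, 14)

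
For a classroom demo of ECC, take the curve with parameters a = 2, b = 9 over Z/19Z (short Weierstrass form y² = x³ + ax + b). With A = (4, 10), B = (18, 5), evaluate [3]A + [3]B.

First 3A:
Repeated addition: build up to 3A.
2A: tangent at (4, 10): λ = (3·4² + 2)/(2·10) ≡ 12/1. 1⁻¹ ≡ 1 (mod 19), so λ ≡ 12·1 ≡ 12.
  x = λ² - 4 - 4 = 144 - 8 ≡ 3; y = λ·(4 - 3) - 10 ≡ 2. → (3, 2)
3A: (3, 2) + (4, 10). λ = (10 - 2)/(4 - 3) ≡ 8/1 mod 19. 1⁻¹ ≡ 1 (mod 19) since 1·1 = 1 ≡ 1, so λ ≡ 8.
  x = λ² - 3 - 4 = 64 - 7 ≡ 0; y = λ·(3 - 0) - 2 ≡ 3. → (0, 3)
3A = (0, 3).
Next 3B:
Repeated addition: build up to 3B.
2B: tangent at (18, 5): λ = (3·18² + 2)/(2·5) ≡ 5/10. 10⁻¹ ≡ 2 (mod 19), so λ ≡ 5·2 ≡ 10.
  x = λ² - 18 - 18 = 100 - 36 ≡ 7; y = λ·(18 - 7) - 5 ≡ 10. → (7, 10)
3B: (7, 10) + (18, 5). λ = (5 - 10)/(18 - 7) ≡ 14/11 mod 19. 11⁻¹ ≡ 7 (mod 19) since 11·7 = 77 ≡ 1, so λ ≡ 3.
  x = λ² - 7 - 18 = 9 - 25 ≡ 3; y = λ·(7 - 3) - 10 ≡ 2. → (3, 2)
3B = (3, 2).
Finally 3A + 3B:
(0, 3) + (3, 2). λ = (2 - 3)/(3 - 0) ≡ 18/3 mod 19. 3⁻¹ ≡ 13 (mod 19), so λ ≡ 6.
  x = λ² - 0 - 3 = 36 - 3 ≡ 14; y = λ·(0 - 14) - 3 ≡ 8. → (14, 8)

(14, 8)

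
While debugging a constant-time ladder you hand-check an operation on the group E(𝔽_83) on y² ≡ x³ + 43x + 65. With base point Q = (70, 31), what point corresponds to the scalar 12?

(12, 20)

Repeated addition: build up to 12Q.
2Q: tangent at (70, 31): λ = (3·70² + 43)/(2·31) ≡ 52/62. 62⁻¹ ≡ 79 (mod 83), so λ ≡ 52·79 ≡ 41.
  x = λ² - 70 - 70 = 1681 - 140 ≡ 47; y = λ·(70 - 47) - 31 ≡ 82. → (47, 82)
3Q: (47, 82) + (70, 31). λ = (31 - 82)/(70 - 47) ≡ 32/23 mod 83. 23⁻¹ ≡ 65 (mod 83) since 23·65 = 1495 ≡ 1, so λ ≡ 5.
  x = λ² - 47 - 70 = 25 - 117 ≡ 74; y = λ·(47 - 74) - 82 ≡ 32. → (74, 32)
4Q: (74, 32) + (70, 31). λ = (31 - 32)/(70 - 74) ≡ 82/79 mod 83. 79⁻¹ ≡ 62 (mod 83), so λ ≡ 21.
  x = λ² - 74 - 70 = 441 - 144 ≡ 48; y = λ·(74 - 48) - 32 ≡ 16. → (48, 16)
5Q: (48, 16) + (70, 31). λ = (31 - 16)/(70 - 48) ≡ 15/22 mod 83. 22⁻¹ ≡ 34 (mod 83) since 22·34 = 748 ≡ 1, so λ ≡ 12.
  x = λ² - 48 - 70 = 144 - 118 ≡ 26; y = λ·(48 - 26) - 16 ≡ 82. → (26, 82)
6Q: (26, 82) + (70, 31). λ = (31 - 82)/(70 - 26) ≡ 32/44 mod 83. 44⁻¹ ≡ 17 (mod 83) since 44·17 = 748 ≡ 1, so λ ≡ 46.
  x = λ² - 26 - 70 = 2116 - 96 ≡ 28; y = λ·(26 - 28) - 82 ≡ 75. → (28, 75)
7Q: (28, 75) + (70, 31). λ = (31 - 75)/(70 - 28) ≡ 39/42 mod 83. 42⁻¹ ≡ 2 (mod 83) since 42·2 = 84 ≡ 1, so λ ≡ 78.
  x = λ² - 28 - 70 = 6084 - 98 ≡ 10; y = λ·(28 - 10) - 75 ≡ 1. → (10, 1)
8Q: (10, 1) + (70, 31). λ = (31 - 1)/(70 - 10) ≡ 30/60 mod 83. 60⁻¹ ≡ 18 (mod 83) since 60·18 = 1080 ≡ 1, so λ ≡ 42.
  x = λ² - 10 - 70 = 1764 - 80 ≡ 24; y = λ·(10 - 24) - 1 ≡ 75. → (24, 75)
9Q: (24, 75) + (70, 31). λ = (31 - 75)/(70 - 24) ≡ 39/46 mod 83. 46⁻¹ ≡ 74 (mod 83) since 46·74 = 3404 ≡ 1, so λ ≡ 64.
  x = λ² - 24 - 70 = 4096 - 94 ≡ 18; y = λ·(24 - 18) - 75 ≡ 60. → (18, 60)
10Q: (18, 60) + (70, 31). λ = (31 - 60)/(70 - 18) ≡ 54/52 mod 83. 52⁻¹ ≡ 8 (mod 83) since 52·8 = 416 ≡ 1, so λ ≡ 17.
  x = λ² - 18 - 70 = 289 - 88 ≡ 35; y = λ·(18 - 35) - 60 ≡ 66. → (35, 66)
11Q: (35, 66) + (70, 31). λ = (31 - 66)/(70 - 35) ≡ 48/35 mod 83. 35⁻¹ ≡ 19 (mod 83), so λ ≡ 82.
  x = λ² - 35 - 70 = 6724 - 105 ≡ 62; y = λ·(35 - 62) - 66 ≡ 44. → (62, 44)
12Q: (62, 44) + (70, 31). λ = (31 - 44)/(70 - 62) ≡ 70/8 mod 83. 8⁻¹ ≡ 52 (mod 83), so λ ≡ 71.
  x = λ² - 62 - 70 = 5041 - 132 ≡ 12; y = λ·(62 - 12) - 44 ≡ 20. → (12, 20)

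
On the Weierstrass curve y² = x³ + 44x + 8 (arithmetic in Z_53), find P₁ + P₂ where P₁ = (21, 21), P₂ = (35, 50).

(14, 20)

(21, 21) + (35, 50). λ = (50 - 21)/(35 - 21) ≡ 29/14 mod 53. 14⁻¹ ≡ 19 (mod 53) since 14·19 = 266 ≡ 1, so λ ≡ 21.
  x = λ² - 21 - 35 = 441 - 56 ≡ 14; y = λ·(21 - 14) - 21 ≡ 20. → (14, 20)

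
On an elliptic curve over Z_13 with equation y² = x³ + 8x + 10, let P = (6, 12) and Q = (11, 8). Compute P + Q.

(6, 12) + (11, 8). λ = (8 - 12)/(11 - 6) ≡ 9/5 mod 13. 5⁻¹ ≡ 8 (mod 13), so λ ≡ 7.
  x = λ² - 6 - 11 = 49 - 17 ≡ 6; y = λ·(6 - 6) - 12 ≡ 1. → (6, 1)

(6, 1)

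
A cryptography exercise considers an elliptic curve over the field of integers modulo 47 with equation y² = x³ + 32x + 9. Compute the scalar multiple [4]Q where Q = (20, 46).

(36, 26)

Repeated addition: build up to 4Q.
2Q: tangent at (20, 46): λ = (3·20² + 32)/(2·46) ≡ 10/45. 45⁻¹ ≡ 23 (mod 47), so λ ≡ 10·23 ≡ 42.
  x = λ² - 20 - 20 = 1764 - 40 ≡ 32; y = λ·(20 - 32) - 46 ≡ 14. → (32, 14)
3Q: (32, 14) + (20, 46). λ = (46 - 14)/(20 - 32) ≡ 32/35 mod 47. 35⁻¹ ≡ 43 (mod 47) since 35·43 = 1505 ≡ 1, so λ ≡ 13.
  x = λ² - 32 - 20 = 169 - 52 ≡ 23; y = λ·(32 - 23) - 14 ≡ 9. → (23, 9)
4Q: (23, 9) + (20, 46). λ = (46 - 9)/(20 - 23) ≡ 37/44 mod 47. 44⁻¹ ≡ 31 (mod 47) since 44·31 = 1364 ≡ 1, so λ ≡ 19.
  x = λ² - 23 - 20 = 361 - 43 ≡ 36; y = λ·(23 - 36) - 9 ≡ 26. → (36, 26)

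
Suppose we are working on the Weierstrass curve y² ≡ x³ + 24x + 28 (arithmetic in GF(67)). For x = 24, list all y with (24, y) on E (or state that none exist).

x³ + 24x + 28 = 14428 ≡ 23 (mod 67).
Square roots of 23 mod 67: 31 and 36 (since 31² = 961 ≡ 23).

31, 36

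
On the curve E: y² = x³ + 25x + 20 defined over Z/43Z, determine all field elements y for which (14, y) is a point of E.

none

x³ + 25x + 20 = 3114 ≡ 18 (mod 43).
18 is a non-residue mod 43; no y exists.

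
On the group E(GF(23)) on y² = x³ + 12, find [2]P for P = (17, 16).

tangent at (17, 16): λ = (3·17² + 0)/(2·16) ≡ 16/9. 9⁻¹ ≡ 18 (mod 23) since 9·18 = 162 ≡ 1, so λ ≡ 16·18 ≡ 12.
  x = λ² - 17 - 17 = 144 - 34 ≡ 18; y = λ·(17 - 18) - 16 ≡ 18. → (18, 18)

(18, 18)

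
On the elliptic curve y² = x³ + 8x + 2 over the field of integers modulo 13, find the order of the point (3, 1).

5

2P: tangent at (3, 1): λ = (3·3² + 8)/(2·1) ≡ 9/2. 2⁻¹ ≡ 7 (mod 13) since 2·7 = 14 ≡ 1, so λ ≡ 9·7 ≡ 11.
  x = λ² - 3 - 3 = 121 - 6 ≡ 11; y = λ·(3 - 11) - 1 ≡ 2. → (11, 2)
3P: (11, 2) + (3, 1). λ = (1 - 2)/(3 - 11) ≡ 12/5 mod 13. 5⁻¹ ≡ 8 (mod 13), so λ ≡ 5.
  x = λ² - 11 - 3 = 25 - 14 ≡ 11; y = λ·(11 - 11) - 2 ≡ 11. → (11, 11)
4P: (11, 11) + (3, 1). λ = (1 - 11)/(3 - 11) ≡ 3/5 mod 13. 5⁻¹ ≡ 8 (mod 13) since 5·8 = 40 ≡ 1, so λ ≡ 11.
  x = λ² - 11 - 3 = 121 - 14 ≡ 3; y = λ·(11 - 3) - 11 ≡ 12. → (3, 12)
5P: (3, 12) + (3, 1): same x and y₁ ≡ -y₂, so the sum is 𝒪.
5P = 𝒪, so the order is 5.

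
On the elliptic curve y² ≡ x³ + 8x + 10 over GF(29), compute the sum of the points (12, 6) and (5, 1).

(12, 6) + (5, 1). λ = (1 - 6)/(5 - 12) ≡ 24/22 mod 29. 22⁻¹ ≡ 4 (mod 29) since 22·4 = 88 ≡ 1, so λ ≡ 9.
  x = λ² - 12 - 5 = 81 - 17 ≡ 6; y = λ·(12 - 6) - 6 ≡ 19. → (6, 19)

(6, 19)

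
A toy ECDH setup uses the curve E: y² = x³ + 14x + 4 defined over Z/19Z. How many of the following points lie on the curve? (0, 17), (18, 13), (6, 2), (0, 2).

(0, 17): 17² ≡ 4, rhs ≡ 4 → on.
(18, 13): 13² ≡ 17, rhs ≡ 8 → off.
(6, 2): 2² ≡ 4, rhs ≡ 0 → off.
(0, 2): 2² ≡ 4, rhs ≡ 4 → on.

2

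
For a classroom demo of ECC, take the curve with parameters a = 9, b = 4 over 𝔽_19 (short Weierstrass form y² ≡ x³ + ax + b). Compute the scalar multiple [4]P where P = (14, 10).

(10, 12)

Double-and-add on 4 = (100)₂. Start with P = (14, 10) for the leading 1-bit.
double: tangent at (14, 10): λ = (3·14² + 9)/(2·10) ≡ 8/1. 1⁻¹ ≡ 1 (mod 19), so λ ≡ 8·1 ≡ 8.
  x = λ² - 14 - 14 = 64 - 28 ≡ 17; y = λ·(14 - 17) - 10 ≡ 4. → (17, 4)
double: tangent at (17, 4): λ = (3·17² + 9)/(2·4) ≡ 2/8. 8⁻¹ ≡ 12 (mod 19), so λ ≡ 2·12 ≡ 5.
  x = λ² - 17 - 17 = 25 - 34 ≡ 10; y = λ·(17 - 10) - 4 ≡ 12. → (10, 12)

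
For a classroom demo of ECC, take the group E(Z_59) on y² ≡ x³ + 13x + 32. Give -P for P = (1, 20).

-(1, 20) = (1, -20 mod 59) = (1, 39).

(1, 39)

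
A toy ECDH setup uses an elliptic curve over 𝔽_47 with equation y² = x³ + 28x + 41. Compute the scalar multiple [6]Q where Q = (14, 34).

(44, 27)

Double-and-add on 6 = (110)₂. Start with Q = (14, 34) for the leading 1-bit.
double: tangent at (14, 34): λ = (3·14² + 28)/(2·34) ≡ 5/21. 21⁻¹ ≡ 9 (mod 47) since 21·9 = 189 ≡ 1, so λ ≡ 5·9 ≡ 45.
  x = λ² - 14 - 14 = 2025 - 28 ≡ 23; y = λ·(14 - 23) - 34 ≡ 31. → (23, 31)
add Q: (23, 31) + (14, 34). λ = (34 - 31)/(14 - 23) ≡ 3/38 mod 47. 38⁻¹ ≡ 26 (mod 47), so λ ≡ 31.
  x = λ² - 23 - 14 = 961 - 37 ≡ 31; y = λ·(23 - 31) - 31 ≡ 3. → (31, 3)
double: tangent at (31, 3): λ = (3·31² + 28)/(2·3) ≡ 44/6. 6⁻¹ ≡ 8 (mod 47) since 6·8 = 48 ≡ 1, so λ ≡ 44·8 ≡ 23.
  x = λ² - 31 - 31 = 529 - 62 ≡ 44; y = λ·(31 - 44) - 3 ≡ 27. → (44, 27)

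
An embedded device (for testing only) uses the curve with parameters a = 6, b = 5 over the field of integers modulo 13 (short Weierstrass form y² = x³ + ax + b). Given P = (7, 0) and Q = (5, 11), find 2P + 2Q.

First 2P:
Repeated addition: build up to 2P.
2P: (7, 0) + (7, 0): same x and y₁ ≡ -y₂, so the sum is the point at infinity.
2P = the point at infinity.
Next 2Q:
Repeated addition: build up to 2Q.
2Q: tangent at (5, 11): λ = (3·5² + 6)/(2·11) ≡ 3/9. 9⁻¹ ≡ 3 (mod 13) since 9·3 = 27 ≡ 1, so λ ≡ 3·3 ≡ 9.
  x = λ² - 5 - 5 = 81 - 10 ≡ 6; y = λ·(5 - 6) - 11 ≡ 6. → (6, 6)
2Q = (6, 6).
Finally 2P + 2Q:
the point at infinity + (6, 6) = (6, 6) (identity).

(6, 6)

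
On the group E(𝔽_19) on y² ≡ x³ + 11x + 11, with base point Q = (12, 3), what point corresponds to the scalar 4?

(17, 0)

Repeated addition: build up to 4Q.
2Q: tangent at (12, 3): λ = (3·12² + 11)/(2·3) ≡ 6/6. 6⁻¹ ≡ 16 (mod 19), so λ ≡ 6·16 ≡ 1.
  x = λ² - 12 - 12 = 1 - 24 ≡ 15; y = λ·(12 - 15) - 3 ≡ 13. → (15, 13)
3Q: (15, 13) + (12, 3). λ = (3 - 13)/(12 - 15) ≡ 9/16 mod 19. 16⁻¹ ≡ 6 (mod 19) since 16·6 = 96 ≡ 1, so λ ≡ 16.
  x = λ² - 15 - 12 = 256 - 27 ≡ 1; y = λ·(15 - 1) - 13 ≡ 2. → (1, 2)
4Q: (1, 2) + (12, 3). λ = (3 - 2)/(12 - 1) ≡ 1/11 mod 19. 11⁻¹ ≡ 7 (mod 19), so λ ≡ 7.
  x = λ² - 1 - 12 = 49 - 13 ≡ 17; y = λ·(1 - 17) - 2 ≡ 0. → (17, 0)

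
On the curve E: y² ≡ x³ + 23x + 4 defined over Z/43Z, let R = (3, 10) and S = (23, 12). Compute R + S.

(3, 10) + (23, 12). λ = (12 - 10)/(23 - 3) ≡ 2/20 mod 43. 20⁻¹ ≡ 28 (mod 43), so λ ≡ 13.
  x = λ² - 3 - 23 = 169 - 26 ≡ 14; y = λ·(3 - 14) - 10 ≡ 19. → (14, 19)

(14, 19)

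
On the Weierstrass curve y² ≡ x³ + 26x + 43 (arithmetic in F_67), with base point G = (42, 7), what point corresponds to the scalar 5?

(61, 41)

Double-and-add on 5 = (101)₂. Start with G = (42, 7) for the leading 1-bit.
double: tangent at (42, 7): λ = (3·42² + 26)/(2·7) ≡ 25/14. 14⁻¹ ≡ 24 (mod 67), so λ ≡ 25·24 ≡ 64.
  x = λ² - 42 - 42 = 4096 - 84 ≡ 59; y = λ·(42 - 59) - 7 ≡ 44. → (59, 44)
double: tangent at (59, 44): λ = (3·59² + 26)/(2·44) ≡ 17/21. 21⁻¹ ≡ 16 (mod 67), so λ ≡ 17·16 ≡ 4.
  x = λ² - 59 - 59 = 16 - 118 ≡ 32; y = λ·(59 - 32) - 44 ≡ 64. → (32, 64)
add G: (32, 64) + (42, 7). λ = (7 - 64)/(42 - 32) ≡ 10/10 mod 67. 10⁻¹ ≡ 47 (mod 67) since 10·47 = 470 ≡ 1, so λ ≡ 1.
  x = λ² - 32 - 42 = 1 - 74 ≡ 61; y = λ·(32 - 61) - 64 ≡ 41. → (61, 41)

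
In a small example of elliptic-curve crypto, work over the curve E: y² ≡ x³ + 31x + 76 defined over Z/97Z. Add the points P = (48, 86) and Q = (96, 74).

(44, 10)

(48, 86) + (96, 74). λ = (74 - 86)/(96 - 48) ≡ 85/48 mod 97. 48⁻¹ ≡ 95 (mod 97), so λ ≡ 24.
  x = λ² - 48 - 96 = 576 - 144 ≡ 44; y = λ·(48 - 44) - 86 ≡ 10. → (44, 10)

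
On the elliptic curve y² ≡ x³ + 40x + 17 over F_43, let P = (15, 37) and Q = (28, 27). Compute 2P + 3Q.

First 2P:
Repeated addition: build up to 2P.
2P: tangent at (15, 37): λ = (3·15² + 40)/(2·37) ≡ 27/31. 31⁻¹ ≡ 25 (mod 43) since 31·25 = 775 ≡ 1, so λ ≡ 27·25 ≡ 30.
  x = λ² - 15 - 15 = 900 - 30 ≡ 10; y = λ·(15 - 10) - 37 ≡ 27. → (10, 27)
2P = (10, 27).
Next 3Q:
Repeated addition: build up to 3Q.
2Q: tangent at (28, 27): λ = (3·28² + 40)/(2·27) ≡ 27/11. 11⁻¹ ≡ 4 (mod 43), so λ ≡ 27·4 ≡ 22.
  x = λ² - 28 - 28 = 484 - 56 ≡ 41; y = λ·(28 - 41) - 27 ≡ 31. → (41, 31)
3Q: (41, 31) + (28, 27). λ = (27 - 31)/(28 - 41) ≡ 39/30 mod 43. 30⁻¹ ≡ 33 (mod 43), so λ ≡ 40.
  x = λ² - 41 - 28 = 1600 - 69 ≡ 26; y = λ·(41 - 26) - 31 ≡ 10. → (26, 10)
3Q = (26, 10).
Finally 2P + 3Q:
(10, 27) + (26, 10). λ = (10 - 27)/(26 - 10) ≡ 26/16 mod 43. 16⁻¹ ≡ 35 (mod 43), so λ ≡ 7.
  x = λ² - 10 - 26 = 49 - 36 ≡ 13; y = λ·(10 - 13) - 27 ≡ 38. → (13, 38)

(13, 38)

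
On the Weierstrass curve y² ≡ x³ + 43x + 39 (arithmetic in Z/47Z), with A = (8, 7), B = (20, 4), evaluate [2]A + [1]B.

First 2A:
Repeated addition: build up to 2A.
2A: tangent at (8, 7): λ = (3·8² + 43)/(2·7) ≡ 0/14. 14⁻¹ ≡ 37 (mod 47) since 14·37 = 518 ≡ 1, so λ ≡ 0·37 ≡ 0.
  x = λ² - 8 - 8 = 0 - 16 ≡ 31; y = λ·(8 - 31) - 7 ≡ 40. → (31, 40)
2A = (31, 40).
Finally 2A + B:
(31, 40) + (20, 4). λ = (4 - 40)/(20 - 31) ≡ 11/36 mod 47. 36⁻¹ ≡ 17 (mod 47), so λ ≡ 46.
  x = λ² - 31 - 20 = 2116 - 51 ≡ 44; y = λ·(31 - 44) - 40 ≡ 20. → (44, 20)

(44, 20)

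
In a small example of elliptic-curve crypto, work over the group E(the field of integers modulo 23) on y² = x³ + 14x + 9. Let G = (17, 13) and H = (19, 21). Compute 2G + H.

(9, 6)

First 2G:
Repeated addition: build up to 2G.
2G: tangent at (17, 13): λ = (3·17² + 14)/(2·13) ≡ 7/3. 3⁻¹ ≡ 8 (mod 23) since 3·8 = 24 ≡ 1, so λ ≡ 7·8 ≡ 10.
  x = λ² - 17 - 17 = 100 - 34 ≡ 20; y = λ·(17 - 20) - 13 ≡ 3. → (20, 3)
2G = (20, 3).
Finally 2G + H:
(20, 3) + (19, 21). λ = (21 - 3)/(19 - 20) ≡ 18/22 mod 23. 22⁻¹ ≡ 22 (mod 23), so λ ≡ 5.
  x = λ² - 20 - 19 = 25 - 39 ≡ 9; y = λ·(20 - 9) - 3 ≡ 6. → (9, 6)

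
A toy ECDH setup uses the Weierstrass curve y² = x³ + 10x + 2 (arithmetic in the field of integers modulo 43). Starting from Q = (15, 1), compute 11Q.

(26, 37)

Double-and-add on 11 = (1011)₂. Start with Q = (15, 1) for the leading 1-bit.
double: tangent at (15, 1): λ = (3·15² + 10)/(2·1) ≡ 40/2. 2⁻¹ ≡ 22 (mod 43) since 2·22 = 44 ≡ 1, so λ ≡ 40·22 ≡ 20.
  x = λ² - 15 - 15 = 400 - 30 ≡ 26; y = λ·(15 - 26) - 1 ≡ 37. → (26, 37)
double: tangent at (26, 37): λ = (3·26² + 10)/(2·37) ≡ 17/31. 31⁻¹ ≡ 25 (mod 43), so λ ≡ 17·25 ≡ 38.
  x = λ² - 26 - 26 = 1444 - 52 ≡ 16; y = λ·(26 - 16) - 37 ≡ 42. → (16, 42)
add Q: (16, 42) + (15, 1). λ = (1 - 42)/(15 - 16) ≡ 2/42 mod 43. 42⁻¹ ≡ 42 (mod 43), so λ ≡ 41.
  x = λ² - 16 - 15 = 1681 - 31 ≡ 16; y = λ·(16 - 16) - 42 ≡ 1. → (16, 1)
double: tangent at (16, 1): λ = (3·16² + 10)/(2·1) ≡ 4/2. 2⁻¹ ≡ 22 (mod 43) since 2·22 = 44 ≡ 1, so λ ≡ 4·22 ≡ 2.
  x = λ² - 16 - 16 = 4 - 32 ≡ 15; y = λ·(16 - 15) - 1 ≡ 1. → (15, 1)
add Q: tangent at (15, 1): λ = (3·15² + 10)/(2·1) ≡ 40/2. 2⁻¹ ≡ 22 (mod 43), so λ ≡ 40·22 ≡ 20.
  x = λ² - 15 - 15 = 400 - 30 ≡ 26; y = λ·(15 - 26) - 1 ≡ 37. → (26, 37)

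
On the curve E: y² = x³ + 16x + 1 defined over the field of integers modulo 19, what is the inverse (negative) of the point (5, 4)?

(5, 15)

-(5, 4) = (5, -4 mod 19) = (5, 15).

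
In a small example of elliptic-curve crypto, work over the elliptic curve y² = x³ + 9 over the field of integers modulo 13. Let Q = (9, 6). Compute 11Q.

Repeated addition: build up to 11Q.
2Q: tangent at (9, 6): λ = (3·9² + 0)/(2·6) ≡ 9/12. 12⁻¹ ≡ 12 (mod 13), so λ ≡ 9·12 ≡ 4.
  x = λ² - 9 - 9 = 16 - 18 ≡ 11; y = λ·(9 - 11) - 6 ≡ 12. → (11, 12)
3Q: (11, 12) + (9, 6). λ = (6 - 12)/(9 - 11) ≡ 7/11 mod 13. 11⁻¹ ≡ 6 (mod 13) since 11·6 = 66 ≡ 1, so λ ≡ 3.
  x = λ² - 11 - 9 = 9 - 20 ≡ 2; y = λ·(11 - 2) - 12 ≡ 2. → (2, 2)
4Q: (2, 2) + (9, 6). λ = (6 - 2)/(9 - 2) ≡ 4/7 mod 13. 7⁻¹ ≡ 2 (mod 13) since 7·2 = 14 ≡ 1, so λ ≡ 8.
  x = λ² - 2 - 9 = 64 - 11 ≡ 1; y = λ·(2 - 1) - 2 ≡ 6. → (1, 6)
5Q: (1, 6) + (9, 6). λ = (6 - 6)/(9 - 1) ≡ 0/8 mod 13. 8⁻¹ ≡ 5 (mod 13), so λ ≡ 0.
  x = λ² - 1 - 9 = 0 - 10 ≡ 3; y = λ·(1 - 3) - 6 ≡ 7. → (3, 7)
6Q: (3, 7) + (9, 6). λ = (6 - 7)/(9 - 3) ≡ 12/6 mod 13. 6⁻¹ ≡ 11 (mod 13), so λ ≡ 2.
  x = λ² - 3 - 9 = 4 - 12 ≡ 5; y = λ·(3 - 5) - 7 ≡ 2. → (5, 2)
7Q: (5, 2) + (9, 6). λ = (6 - 2)/(9 - 5) ≡ 4/4 mod 13. 4⁻¹ ≡ 10 (mod 13), so λ ≡ 1.
  x = λ² - 5 - 9 = 1 - 14 ≡ 0; y = λ·(5 - 0) - 2 ≡ 3. → (0, 3)
8Q: (0, 3) + (9, 6). λ = (6 - 3)/(9 - 0) ≡ 3/9 mod 13. 9⁻¹ ≡ 3 (mod 13) since 9·3 = 27 ≡ 1, so λ ≡ 9.
  x = λ² - 0 - 9 = 81 - 9 ≡ 7; y = λ·(0 - 7) - 3 ≡ 12. → (7, 12)
9Q: (7, 12) + (9, 6). λ = (6 - 12)/(9 - 7) ≡ 7/2 mod 13. 2⁻¹ ≡ 7 (mod 13) since 2·7 = 14 ≡ 1, so λ ≡ 10.
  x = λ² - 7 - 9 = 100 - 16 ≡ 6; y = λ·(7 - 6) - 12 ≡ 11. → (6, 11)
10Q: (6, 11) + (9, 6). λ = (6 - 11)/(9 - 6) ≡ 8/3 mod 13. 3⁻¹ ≡ 9 (mod 13), so λ ≡ 7.
  x = λ² - 6 - 9 = 49 - 15 ≡ 8; y = λ·(6 - 8) - 11 ≡ 1. → (8, 1)
11Q: (8, 1) + (9, 6). λ = (6 - 1)/(9 - 8) ≡ 5/1 mod 13. 1⁻¹ ≡ 1 (mod 13) since 1·1 = 1 ≡ 1, so λ ≡ 5.
  x = λ² - 8 - 9 = 25 - 17 ≡ 8; y = λ·(8 - 8) - 1 ≡ 12. → (8, 12)

(8, 12)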